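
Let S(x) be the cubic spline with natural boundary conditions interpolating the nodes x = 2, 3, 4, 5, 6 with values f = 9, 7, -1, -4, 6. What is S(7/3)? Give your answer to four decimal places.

8.8466

With M_i denoting the second derivative at x_i, h_i = 1, 1, 1, 1, and Δ_i = (y_(i+1) − y_i)/h_i = -2, -8, -3, 10:
  1·M_0 + 4·M_1 + 1·M_2 = 6(Δ_1 - Δ_0) = -36
  1·M_1 + 4·M_2 + 1·M_3 = 6(Δ_2 - Δ_1) = 30
  1·M_2 + 4·M_3 + 1·M_4 = 6(Δ_3 - Δ_2) = 78
Natural end conditions: M_0 = M_4 = 0.
Solving: M_0 = 0, M_1 = -291/28, M_2 = 39/7, M_3 = 507/28, M_4 = 0.
On [2, 3], S(x) = 9 - 15/56·(x - 2) + 0·(x - 2)² - 97/56·(x - 2)³.
With (x - 2) = 1/3: S(7/3) = 1672/189.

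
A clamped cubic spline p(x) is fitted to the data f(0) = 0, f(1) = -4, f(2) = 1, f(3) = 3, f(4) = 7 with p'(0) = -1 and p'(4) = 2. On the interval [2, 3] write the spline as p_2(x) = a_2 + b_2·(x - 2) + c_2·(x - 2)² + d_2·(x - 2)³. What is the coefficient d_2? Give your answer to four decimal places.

3.4286

Write M_i for p''(x_i). With h_i = 1, 1, 1, 1 and divided differences Δ_i = -4, 5, 2, 4, the continuity of p' gives the tridiagonal system
  1·M_0 + 4·M_1 + 1·M_2 = 6(Δ_1 - Δ_0) = 54
  1·M_1 + 4·M_2 + 1·M_3 = 6(Δ_2 - Δ_1) = -18
  1·M_2 + 4·M_3 + 1·M_4 = 6(Δ_3 - Δ_2) = 12
Clamped end conditions give two more equations: 2h_0·M_0 + h_0·M_1 = 6(Δ_0 - p'(0)) = -18 and h_3·M_3 + 2h_3·M_4 = 6(p'(4) - Δ_3) = -12.
Solving the tridiagonal system: M_0 = -138/7, M_1 = 150/7, M_2 = -12, M_3 = 60/7, M_4 = -72/7.
On [2, 3], with p_2(x) = a_2 + b_2·(x - 2) + c_2·(x - 2)² + d_2·(x - 2)³: c_2 = M_2/2 = -6, d_2 = (M_3 - M_2)/(6h_2) = 24/7, b_2 = Δ_2 - h_2(2M_2 + M_3)/6 = 32/7.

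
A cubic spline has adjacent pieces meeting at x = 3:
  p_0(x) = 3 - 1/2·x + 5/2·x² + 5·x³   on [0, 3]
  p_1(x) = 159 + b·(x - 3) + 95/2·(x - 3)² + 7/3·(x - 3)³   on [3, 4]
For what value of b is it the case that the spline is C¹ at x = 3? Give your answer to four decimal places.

p_0'(x) = -1/2 + 5·x + 15·x², so p_0'(3) = 299/2. On the right, p_1'(3) = b, so b = 299/2.

149.5000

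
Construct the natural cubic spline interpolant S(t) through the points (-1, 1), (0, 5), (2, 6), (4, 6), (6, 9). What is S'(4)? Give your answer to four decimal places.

Write M_i for S''(x_i). With h_i = 1, 2, 2, 2 and divided differences Δ_i = 4, 1/2, 0, 3/2, the continuity of S' gives the tridiagonal system
  1·M_0 + 6·M_1 + 2·M_2 = 6(Δ_1 - Δ_0) = -21
  2·M_1 + 8·M_2 + 2·M_3 = 6(Δ_2 - Δ_1) = -3
  2·M_2 + 8·M_3 + 2·M_4 = 6(Δ_3 - Δ_2) = 9
Natural end conditions: M_0 = M_4 = 0.
Solving the tridiagonal system: M_0 = 0, M_1 = -147/41, M_2 = 21/82, M_3 = 87/82, M_4 = 0.
On [4, 6], S'(t) = b_3 + 2c_3·(t - 4) + 3d_3·(t - 4)² with b_3 = Δ_3 - h_3(2M_3 + M_4)/6 = 65/82, c_3 = M_3/2 = 87/164, d_3 = (M_4 - M_3)/(6h_3) = -29/328. So S'(4) = 65/82.

0.7927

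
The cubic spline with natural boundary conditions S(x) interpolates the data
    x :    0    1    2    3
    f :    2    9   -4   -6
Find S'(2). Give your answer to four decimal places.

Let M_i = S''(x_i). Step sizes h_i = 1, 1, 1; slopes of the chords Δ_i = (y_(i+1) - y_i)/h_i = 7, -13, -2.
  1·M_0 + 4·M_1 + 1·M_2 = 6(Δ_1 - Δ_0) = -120
  1·M_1 + 4·M_2 + 1·M_3 = 6(Δ_2 - Δ_1) = 66
Natural end conditions: M_0 = M_3 = 0.
Forward elimination and back-substitution give M_0 = 0, M_1 = -182/5, M_2 = 128/5, M_3 = 0.
On [2, 3], S'(x) = b_2 + 2c_2·(x - 2) + 3d_2·(x - 2)² with b_2 = Δ_2 - h_2(2M_2 + M_3)/6 = -158/15, c_2 = M_2/2 = 64/5, d_2 = (M_3 - M_2)/(6h_2) = -64/15. So S'(2) = -158/15.

-10.5333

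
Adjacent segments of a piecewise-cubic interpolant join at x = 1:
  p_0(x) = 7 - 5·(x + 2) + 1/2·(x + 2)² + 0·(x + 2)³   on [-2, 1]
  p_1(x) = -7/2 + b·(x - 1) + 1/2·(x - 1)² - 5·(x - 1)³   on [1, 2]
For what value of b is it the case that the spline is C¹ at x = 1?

-2

p_0'(x) = -5 + 1·(x + 2) + 0·(x + 2)², so p_0'(1) = -2. On the right, p_1'(1) = b, so b = -2.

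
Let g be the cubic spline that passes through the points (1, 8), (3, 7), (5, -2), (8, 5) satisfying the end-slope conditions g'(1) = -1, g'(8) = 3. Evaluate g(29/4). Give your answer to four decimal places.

With σ_i denoting the second derivative at x_i, h_i = 2, 2, 3, and Δ_i = (y_(i+1) − y_i)/h_i = -1/2, -9/2, 7/3:
  2·σ_0 + 8·σ_1 + 2·σ_2 = 6(Δ_1 - Δ_0) = -24
  2·σ_1 + 10·σ_2 + 3·σ_3 = 6(Δ_2 - Δ_1) = 41
Clamped end conditions give two more equations: 2h_0·σ_0 + h_0·σ_1 = 6(Δ_0 - g'(1)) = 3 and h_2·σ_2 + 2h_2·σ_3 = 6(g'(8) - Δ_2) = 4.
Hence σ_0 = 126/37, σ_1 = -393/74, σ_2 = 216/37, σ_3 = -250/111.
On [5, 8], g(x) = -2 - 88/37·(x - 5) + 108/37·(x - 5)² - 449/999·(x - 5)³.
With (x - 5) = 9/4: g(29/4) = 5461/2368.

2.3062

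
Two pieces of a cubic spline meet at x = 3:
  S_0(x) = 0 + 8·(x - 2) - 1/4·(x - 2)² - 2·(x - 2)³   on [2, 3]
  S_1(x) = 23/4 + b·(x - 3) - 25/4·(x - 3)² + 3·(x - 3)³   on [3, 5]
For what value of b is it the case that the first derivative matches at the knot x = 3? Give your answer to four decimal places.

1.5000

S_0'(x) = 8 - 1/2·(x - 2) - 6·(x - 2)², so S_0'(3) = 3/2. On the right, S_1'(3) = b, so b = 3/2.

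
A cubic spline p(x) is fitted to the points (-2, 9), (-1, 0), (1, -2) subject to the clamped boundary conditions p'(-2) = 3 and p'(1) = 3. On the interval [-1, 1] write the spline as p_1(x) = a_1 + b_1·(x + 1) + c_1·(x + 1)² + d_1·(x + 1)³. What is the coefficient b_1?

With M_i denoting the second derivative at x_i, h_i = 1, 2, and Δ_i = (y_(i+1) − y_i)/h_i = -9, -1:
  1·M_0 + 6·M_1 + 2·M_2 = 6(Δ_1 - Δ_0) = 48
Clamped end conditions give two more equations: 2h_0·M_0 + h_0·M_1 = 6(Δ_0 - p'(-2)) = -72 and h_1·M_1 + 2h_1·M_2 = 6(p'(1) - Δ_1) = 24.
Forward elimination and back-substitution give M_0 = -44, M_1 = 16, M_2 = -2.
On [-1, 1], with p_1(x) = a_1 + b_1·(x + 1) + c_1·(x + 1)² + d_1·(x + 1)³: c_1 = M_1/2 = 8, d_1 = (M_2 - M_1)/(6h_1) = -3/2, b_1 = Δ_1 - h_1(2M_1 + M_2)/6 = -11.

-11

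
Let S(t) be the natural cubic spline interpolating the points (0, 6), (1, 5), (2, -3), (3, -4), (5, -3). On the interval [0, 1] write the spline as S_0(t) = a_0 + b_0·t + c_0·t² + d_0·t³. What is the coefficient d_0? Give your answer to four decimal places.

Put σ_i = S'' at the i-th knot. Here h = (1, 1, 1, 2) and Δ = (-1, -8, -1, 1/2), so the interior equations h_(i-1)·σ_(i-1) + 2(h_(i-1)+h_i)·σ_i + h_i·σ_(i+1) = 6(Δ_i − Δ_(i-1)) read
  1·σ_0 + 4·σ_1 + 1·σ_2 = 6(Δ_1 - Δ_0) = -42
  1·σ_1 + 4·σ_2 + 1·σ_3 = 6(Δ_2 - Δ_1) = 42
  1·σ_2 + 6·σ_3 + 2·σ_4 = 6(Δ_3 - Δ_2) = 9
Natural end conditions: σ_0 = σ_4 = 0.
Hence σ_0 = 0, σ_1 = -1209/86, σ_2 = 612/43, σ_3 = -75/86, σ_4 = 0.
On [0, 1], with S_0(t) = a_0 + b_0·t + c_0·t² + d_0·t³: c_0 = σ_0/2 = 0, d_0 = (σ_1 - σ_0)/(6h_0) = -403/172, b_0 = Δ_0 - h_0(2σ_0 + σ_1)/6 = 231/172.

-2.3430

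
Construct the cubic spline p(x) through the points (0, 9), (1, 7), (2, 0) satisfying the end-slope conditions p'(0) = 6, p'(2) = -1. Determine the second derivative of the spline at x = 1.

Let M_i = p''(x_i). Step sizes h_i = 1, 1; slopes of the chords Δ_i = (y_(i+1) - y_i)/h_i = -2, -7.
  1·M_0 + 4·M_1 + 1·M_2 = 6(Δ_1 - Δ_0) = -30
Clamped end conditions give two more equations: 2h_0·M_0 + h_0·M_1 = 6(Δ_0 - p'(0)) = -48 and h_1·M_1 + 2h_1·M_2 = 6(p'(2) - Δ_1) = 36.
Forward elimination and back-substitution give M_0 = -20, M_1 = -8, M_2 = 22.

-8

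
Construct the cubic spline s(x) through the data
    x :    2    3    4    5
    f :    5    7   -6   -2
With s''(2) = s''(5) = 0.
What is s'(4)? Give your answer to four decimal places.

Write m_i for s''(x_i). With h_i = 1, 1, 1 and divided differences Δ_i = 2, -13, 4, the continuity of s' gives the tridiagonal system
  1·m_0 + 4·m_1 + 1·m_2 = 6(Δ_1 - Δ_0) = -90
  1·m_1 + 4·m_2 + 1·m_3 = 6(Δ_2 - Δ_1) = 102
Natural end conditions: m_0 = m_3 = 0.
Hence m_0 = 0, m_1 = -154/5, m_2 = 166/5, m_3 = 0.
On [4, 5], s'(x) = b_2 + 2c_2·(x - 4) + 3d_2·(x - 4)² with b_2 = Δ_2 - h_2(2m_2 + m_3)/6 = -106/15, c_2 = m_2/2 = 83/5, d_2 = (m_3 - m_2)/(6h_2) = -83/15. So s'(4) = -106/15.

-7.0667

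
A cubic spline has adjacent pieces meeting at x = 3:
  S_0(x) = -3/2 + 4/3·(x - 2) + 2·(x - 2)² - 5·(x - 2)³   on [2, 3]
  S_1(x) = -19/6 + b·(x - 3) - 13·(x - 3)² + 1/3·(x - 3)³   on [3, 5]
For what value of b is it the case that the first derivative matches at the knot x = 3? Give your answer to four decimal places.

S_0'(x) = 4/3 + 4·(x - 2) - 15·(x - 2)², so S_0'(3) = -29/3. On the right, S_1'(3) = b, so b = -29/3.

-9.6667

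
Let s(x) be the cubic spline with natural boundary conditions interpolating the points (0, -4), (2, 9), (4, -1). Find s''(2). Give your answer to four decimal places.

-8.6250

Put M_i = s'' at the i-th knot. Here h = (2, 2) and Δ = (13/2, -5), so the interior equations h_(i-1)·M_(i-1) + 2(h_(i-1)+h_i)·M_i + h_i·M_(i+1) = 6(Δ_i − Δ_(i-1)) read
  2·M_0 + 8·M_1 + 2·M_2 = 6(Δ_1 - Δ_0) = -69
Natural end conditions: M_0 = M_2 = 0.
Solving the tridiagonal system: M_0 = 0, M_1 = -69/8, M_2 = 0.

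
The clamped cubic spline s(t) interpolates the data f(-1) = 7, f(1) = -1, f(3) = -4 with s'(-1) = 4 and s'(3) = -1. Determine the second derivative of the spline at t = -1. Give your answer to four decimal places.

Let M_i = s''(x_i). Step sizes h_i = 2, 2; slopes of the chords Δ_i = (y_(i+1) - y_i)/h_i = -4, -3/2.
  2·M_0 + 8·M_1 + 2·M_2 = 6(Δ_1 - Δ_0) = 15
Clamped end conditions give two more equations: 2h_0·M_0 + h_0·M_1 = 6(Δ_0 - s'(-1)) = -48 and h_1·M_1 + 2h_1·M_2 = 6(s'(3) - Δ_1) = 3.
Solving: M_0 = -121/8, M_1 = 25/4, M_2 = -19/8.

-15.1250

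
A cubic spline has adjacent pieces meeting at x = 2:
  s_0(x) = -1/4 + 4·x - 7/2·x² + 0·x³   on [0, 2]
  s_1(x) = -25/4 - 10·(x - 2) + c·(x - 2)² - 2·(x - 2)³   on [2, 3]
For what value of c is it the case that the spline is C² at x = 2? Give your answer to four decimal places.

s_0''(x) = -7 + 0·x, so s_0''(2) = -7. On the right, s_1''(2) = 2c, so c = -7/2.

-3.5000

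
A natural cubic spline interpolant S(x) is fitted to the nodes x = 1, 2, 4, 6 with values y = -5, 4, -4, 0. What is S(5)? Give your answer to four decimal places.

Let m_i = S''(x_i). Step sizes h_i = 1, 2, 2; slopes of the chords Δ_i = (y_(i+1) - y_i)/h_i = 9, -4, 2.
  1·m_0 + 6·m_1 + 2·m_2 = 6(Δ_1 - Δ_0) = -78
  2·m_1 + 8·m_2 + 2·m_3 = 6(Δ_2 - Δ_1) = 36
Natural end conditions: m_0 = m_3 = 0.
Solving: m_0 = 0, m_1 = -174/11, m_2 = 93/11, m_3 = 0.
On [4, 6], S(x) = -4 - 40/11·(x - 4) + 93/22·(x - 4)² - 31/44·(x - 4)³.
With (x - 4) = 1: S(5) = -181/44.

-4.1136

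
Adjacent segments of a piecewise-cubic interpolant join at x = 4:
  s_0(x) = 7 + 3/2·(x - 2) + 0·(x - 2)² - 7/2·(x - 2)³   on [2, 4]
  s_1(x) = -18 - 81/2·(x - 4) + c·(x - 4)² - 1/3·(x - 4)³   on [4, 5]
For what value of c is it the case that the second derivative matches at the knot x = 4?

s_0''(x) = 0 - 21·(x - 2), so s_0''(4) = -42. On the right, s_1''(4) = 2c, so c = -21.

-21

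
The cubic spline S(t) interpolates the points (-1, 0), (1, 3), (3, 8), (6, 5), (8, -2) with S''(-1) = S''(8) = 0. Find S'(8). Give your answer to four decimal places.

Let m_i = S''(x_i). Step sizes h_i = 2, 2, 3, 2; slopes of the chords Δ_i = (y_(i+1) - y_i)/h_i = 3/2, 5/2, -1, -7/2.
  2·m_0 + 8·m_1 + 2·m_2 = 6(Δ_1 - Δ_0) = 6
  2·m_1 + 10·m_2 + 3·m_3 = 6(Δ_2 - Δ_1) = -21
  3·m_2 + 10·m_3 + 2·m_4 = 6(Δ_3 - Δ_2) = -15
Natural end conditions: m_0 = m_4 = 0.
Solving the tridiagonal system: m_0 = 0, m_1 = 219/172, m_2 = -90/43, m_3 = -75/86, m_4 = 0.
On [6, 8], S'(t) = b_3 + 2c_3·(t - 6) + 3d_3·(t - 6)² with b_3 = Δ_3 - h_3(2m_3 + m_4)/6 = -251/86, c_3 = m_3/2 = -75/172, d_3 = (m_4 - m_3)/(6h_3) = 25/344. So S'(8) = -163/43.

-3.7907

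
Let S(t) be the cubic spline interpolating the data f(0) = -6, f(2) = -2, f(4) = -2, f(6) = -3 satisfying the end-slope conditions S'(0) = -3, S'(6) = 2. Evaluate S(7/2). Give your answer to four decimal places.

-1.3219

Let M_i = S''(x_i). Step sizes h_i = 2, 2, 2; slopes of the chords Δ_i = (y_(i+1) - y_i)/h_i = 2, 0, -1/2.
  2·M_0 + 8·M_1 + 2·M_2 = 6(Δ_1 - Δ_0) = -12
  2·M_1 + 8·M_2 + 2·M_3 = 6(Δ_2 - Δ_1) = -3
Clamped end conditions give two more equations: 2h_0·M_0 + h_0·M_1 = 6(Δ_0 - S'(0)) = 30 and h_2·M_2 + 2h_2·M_3 = 6(S'(6) - Δ_2) = 15.
Solving the tridiagonal system: M_0 = 281/30, M_1 = -56/15, M_2 = -13/30, M_3 = 119/30.
On [2, 4], S(t) = -2 + 79/30·(t - 2) - 28/15·(t - 2)² + 11/40·(t - 2)³.
With (t - 2) = 3/2: S(7/2) = -423/320.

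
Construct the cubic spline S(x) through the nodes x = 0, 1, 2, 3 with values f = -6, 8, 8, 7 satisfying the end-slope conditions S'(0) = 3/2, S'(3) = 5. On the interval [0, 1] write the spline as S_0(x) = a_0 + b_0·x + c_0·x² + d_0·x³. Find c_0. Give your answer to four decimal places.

Put σ_i = S'' at the i-th knot. Here h = (1, 1, 1) and Δ = (14, 0, -1), so the interior equations h_(i-1)·σ_(i-1) + 2(h_(i-1)+h_i)·σ_i + h_i·σ_(i+1) = 6(Δ_i − Δ_(i-1)) read
  1·σ_0 + 4·σ_1 + 1·σ_2 = 6(Δ_1 - Δ_0) = -84
  1·σ_1 + 4·σ_2 + 1·σ_3 = 6(Δ_2 - Δ_1) = -6
Clamped end conditions give two more equations: 2h_0·σ_0 + h_0·σ_1 = 6(Δ_0 - S'(0)) = 75 and h_2·σ_2 + 2h_2·σ_3 = 6(S'(3) - Δ_2) = 36.
Forward elimination and back-substitution give σ_0 = 166/3, σ_1 = -107/3, σ_2 = 10/3, σ_3 = 49/3.
On [0, 1], with S_0(x) = a_0 + b_0·x + c_0·x² + d_0·x³: c_0 = σ_0/2 = 83/3, d_0 = (σ_1 - σ_0)/(6h_0) = -91/6, b_0 = Δ_0 - h_0(2σ_0 + σ_1)/6 = 3/2.

27.6667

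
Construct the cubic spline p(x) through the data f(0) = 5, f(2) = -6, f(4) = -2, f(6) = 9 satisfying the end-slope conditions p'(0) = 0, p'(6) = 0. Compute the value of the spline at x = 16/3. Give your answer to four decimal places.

Let M_i = p''(x_i). Step sizes h_i = 2, 2, 2; slopes of the chords Δ_i = (y_(i+1) - y_i)/h_i = -11/2, 2, 11/2.
  2·M_0 + 8·M_1 + 2·M_2 = 6(Δ_1 - Δ_0) = 45
  2·M_1 + 8·M_2 + 2·M_3 = 6(Δ_2 - Δ_1) = 21
Clamped end conditions give two more equations: 2h_0·M_0 + h_0·M_1 = 6(Δ_0 - p'(0)) = -33 and h_2·M_2 + 2h_2·M_3 = 6(p'(6) - Δ_2) = -33.
Forward elimination and back-substitution give M_0 = -61/5, M_1 = 79/10, M_2 = 31/10, M_3 = -49/5.
On [4, 6], p(x) = -2 + 67/10·(x - 4) + 31/20·(x - 4)² - 43/40·(x - 4)³.
With (x - 4) = 4/3: p(16/3) = 964/135.

7.1407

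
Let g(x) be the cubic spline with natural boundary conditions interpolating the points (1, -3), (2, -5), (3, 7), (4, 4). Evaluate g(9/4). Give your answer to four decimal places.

-2.3969

Let M_i = g''(x_i). Step sizes h_i = 1, 1, 1; slopes of the chords Δ_i = (y_(i+1) - y_i)/h_i = -2, 12, -3.
  1·M_0 + 4·M_1 + 1·M_2 = 6(Δ_1 - Δ_0) = 84
  1·M_1 + 4·M_2 + 1·M_3 = 6(Δ_2 - Δ_1) = -90
Natural end conditions: M_0 = M_3 = 0.
Hence M_0 = 0, M_1 = 142/5, M_2 = -148/5, M_3 = 0.
On [2, 3], g(x) = -5 + 112/15·(x - 2) + 71/5·(x - 2)² - 29/3·(x - 2)³.
With (x - 2) = 1/4: g(9/4) = -767/320.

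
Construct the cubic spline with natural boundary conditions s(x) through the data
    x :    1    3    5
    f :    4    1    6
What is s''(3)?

3

Write m_i for s''(x_i). With h_i = 2, 2 and divided differences Δ_i = -3/2, 5/2, the continuity of s' gives the tridiagonal system
  2·m_0 + 8·m_1 + 2·m_2 = 6(Δ_1 - Δ_0) = 24
Natural end conditions: m_0 = m_2 = 0.
Solving the tridiagonal system: m_0 = 0, m_1 = 3, m_2 = 0.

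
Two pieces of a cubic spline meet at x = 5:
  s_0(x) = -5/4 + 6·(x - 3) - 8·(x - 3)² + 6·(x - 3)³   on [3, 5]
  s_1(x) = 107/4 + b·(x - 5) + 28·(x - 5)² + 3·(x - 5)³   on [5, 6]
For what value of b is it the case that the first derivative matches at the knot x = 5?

s_0'(x) = 6 - 16·(x - 3) + 18·(x - 3)², so s_0'(5) = 46. On the right, s_1'(5) = b, so b = 46.

46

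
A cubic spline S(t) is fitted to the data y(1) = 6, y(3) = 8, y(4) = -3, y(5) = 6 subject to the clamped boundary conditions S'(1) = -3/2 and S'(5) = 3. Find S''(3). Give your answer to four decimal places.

Write M_i for S''(x_i). With h_i = 2, 1, 1 and divided differences Δ_i = 1, -11, 9, the continuity of S' gives the tridiagonal system
  2·M_0 + 6·M_1 + 1·M_2 = 6(Δ_1 - Δ_0) = -72
  1·M_1 + 4·M_2 + 1·M_3 = 6(Δ_2 - Δ_1) = 120
Clamped end conditions give two more equations: 2h_0·M_0 + h_0·M_1 = 6(Δ_0 - S'(1)) = 15 and h_2·M_2 + 2h_2·M_3 = 6(S'(5) - Δ_2) = -36.
Solving the tridiagonal system: M_0 = 180/11, M_1 = -555/22, M_2 = 513/11, M_3 = -909/22.

-25.2273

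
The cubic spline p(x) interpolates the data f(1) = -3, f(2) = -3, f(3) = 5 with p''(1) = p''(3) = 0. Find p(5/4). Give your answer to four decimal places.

-3.4688

Let m_i = p''(x_i). Step sizes h_i = 1, 1; slopes of the chords Δ_i = (y_(i+1) - y_i)/h_i = 0, 8.
  1·m_0 + 4·m_1 + 1·m_2 = 6(Δ_1 - Δ_0) = 48
Natural end conditions: m_0 = m_2 = 0.
Hence m_0 = 0, m_1 = 12, m_2 = 0.
On [1, 2], p(x) = -3 - 2·(x - 1) + 0·(x - 1)² + 2·(x - 1)³.
With (x - 1) = 1/4: p(5/4) = -111/32.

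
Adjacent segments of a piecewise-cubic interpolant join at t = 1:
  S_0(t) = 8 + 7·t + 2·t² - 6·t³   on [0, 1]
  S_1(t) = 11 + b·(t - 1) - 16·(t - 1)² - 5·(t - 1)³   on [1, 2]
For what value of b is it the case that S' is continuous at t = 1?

S_0'(t) = 7 + 4·t - 18·t², so S_0'(1) = -7. On the right, S_1'(1) = b, so b = -7.

-7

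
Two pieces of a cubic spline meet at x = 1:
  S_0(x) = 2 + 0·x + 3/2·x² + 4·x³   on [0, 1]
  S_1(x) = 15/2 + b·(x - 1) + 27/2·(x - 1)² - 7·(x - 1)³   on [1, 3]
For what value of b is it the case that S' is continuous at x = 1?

S_0'(x) = 0 + 3·x + 12·x², so S_0'(1) = 15. On the right, S_1'(1) = b, so b = 15.

15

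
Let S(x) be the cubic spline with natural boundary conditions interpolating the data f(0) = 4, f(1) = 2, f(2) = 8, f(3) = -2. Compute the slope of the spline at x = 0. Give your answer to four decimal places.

With m_i denoting the second derivative at x_i, h_i = 1, 1, 1, and Δ_i = (y_(i+1) − y_i)/h_i = -2, 6, -10:
  1·m_0 + 4·m_1 + 1·m_2 = 6(Δ_1 - Δ_0) = 48
  1·m_1 + 4·m_2 + 1·m_3 = 6(Δ_2 - Δ_1) = -96
Natural end conditions: m_0 = m_3 = 0.
Hence m_0 = 0, m_1 = 96/5, m_2 = -144/5, m_3 = 0.
On [0, 1], S'(x) = b_0 + 2c_0·x + 3d_0·x² with b_0 = Δ_0 - h_0(2m_0 + m_1)/6 = -26/5, c_0 = m_0/2 = 0, d_0 = (m_1 - m_0)/(6h_0) = 16/5. So S'(0) = -26/5.

-5.2000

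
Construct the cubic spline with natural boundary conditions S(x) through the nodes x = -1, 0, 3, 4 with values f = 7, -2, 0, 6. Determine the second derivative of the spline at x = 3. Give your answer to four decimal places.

Put σ_i = S'' at the i-th knot. Here h = (1, 3, 1) and Δ = (-9, 2/3, 6), so the interior equations h_(i-1)·σ_(i-1) + 2(h_(i-1)+h_i)·σ_i + h_i·σ_(i+1) = 6(Δ_i − Δ_(i-1)) read
  1·σ_0 + 8·σ_1 + 3·σ_2 = 6(Δ_1 - Δ_0) = 58
  3·σ_1 + 8·σ_2 + 1·σ_3 = 6(Δ_2 - Δ_1) = 32
Natural end conditions: σ_0 = σ_3 = 0.
Solving: σ_0 = 0, σ_1 = 368/55, σ_2 = 82/55, σ_3 = 0.

1.4909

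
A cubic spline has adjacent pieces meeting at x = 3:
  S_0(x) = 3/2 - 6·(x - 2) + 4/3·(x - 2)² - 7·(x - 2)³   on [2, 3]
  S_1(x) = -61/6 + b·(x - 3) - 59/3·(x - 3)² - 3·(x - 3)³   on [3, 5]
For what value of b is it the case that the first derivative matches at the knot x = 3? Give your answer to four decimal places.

S_0'(x) = -6 + 8/3·(x - 2) - 21·(x - 2)², so S_0'(3) = -73/3. On the right, S_1'(3) = b, so b = -73/3.

-24.3333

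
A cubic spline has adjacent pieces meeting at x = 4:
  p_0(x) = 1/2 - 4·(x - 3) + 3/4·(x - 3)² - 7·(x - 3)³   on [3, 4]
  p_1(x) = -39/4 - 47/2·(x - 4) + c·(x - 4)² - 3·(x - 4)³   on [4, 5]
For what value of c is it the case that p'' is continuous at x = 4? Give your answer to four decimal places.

p_0''(x) = 3/2 - 42·(x - 3), so p_0''(4) = -81/2. On the right, p_1''(4) = 2c, so c = -81/4.

-20.2500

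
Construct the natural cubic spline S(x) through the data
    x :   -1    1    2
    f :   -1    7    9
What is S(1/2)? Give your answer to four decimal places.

5.4375

With σ_i denoting the second derivative at x_i, h_i = 2, 1, and Δ_i = (y_(i+1) − y_i)/h_i = 4, 2:
  2·σ_0 + 6·σ_1 + 1·σ_2 = 6(Δ_1 - Δ_0) = -12
Natural end conditions: σ_0 = σ_2 = 0.
Solving the tridiagonal system: σ_0 = 0, σ_1 = -2, σ_2 = 0.
On [-1, 1], S(x) = -1 + 14/3·(x + 1) + 0·(x + 1)² - 1/6·(x + 1)³.
With (x + 1) = 3/2: S(1/2) = 87/16.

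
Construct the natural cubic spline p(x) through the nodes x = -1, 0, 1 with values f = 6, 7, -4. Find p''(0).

Let M_i = p''(x_i). Step sizes h_i = 1, 1; slopes of the chords Δ_i = (y_(i+1) - y_i)/h_i = 1, -11.
  1·M_0 + 4·M_1 + 1·M_2 = 6(Δ_1 - Δ_0) = -72
Natural end conditions: M_0 = M_2 = 0.
Forward elimination and back-substitution give M_0 = 0, M_1 = -18, M_2 = 0.

-18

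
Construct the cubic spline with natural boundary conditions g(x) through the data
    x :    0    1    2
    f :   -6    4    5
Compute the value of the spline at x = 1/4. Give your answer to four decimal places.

-2.9727

Put M_i = g'' at the i-th knot. Here h = (1, 1) and Δ = (10, 1), so the interior equations h_(i-1)·M_(i-1) + 2(h_(i-1)+h_i)·M_i + h_i·M_(i+1) = 6(Δ_i − Δ_(i-1)) read
  1·M_0 + 4·M_1 + 1·M_2 = 6(Δ_1 - Δ_0) = -54
Natural end conditions: M_0 = M_2 = 0.
Hence M_0 = 0, M_1 = -27/2, M_2 = 0.
On [0, 1], g(x) = -6 + 49/4·x + 0·x² - 9/4·x³.
With x = 1/4: g(1/4) = -761/256.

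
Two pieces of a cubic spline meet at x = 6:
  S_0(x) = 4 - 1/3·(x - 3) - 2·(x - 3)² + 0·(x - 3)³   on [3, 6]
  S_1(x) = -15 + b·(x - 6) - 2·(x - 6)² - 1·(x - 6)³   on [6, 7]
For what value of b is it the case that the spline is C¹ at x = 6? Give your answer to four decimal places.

S_0'(x) = -1/3 - 4·(x - 3) + 0·(x - 3)², so S_0'(6) = -37/3. On the right, S_1'(6) = b, so b = -37/3.

-12.3333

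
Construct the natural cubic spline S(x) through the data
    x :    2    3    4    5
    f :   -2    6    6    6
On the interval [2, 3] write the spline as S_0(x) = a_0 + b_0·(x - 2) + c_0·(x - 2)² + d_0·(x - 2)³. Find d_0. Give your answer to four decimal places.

-2.1333

Let M_i = S''(x_i). Step sizes h_i = 1, 1, 1; slopes of the chords Δ_i = (y_(i+1) - y_i)/h_i = 8, 0, 0.
  1·M_0 + 4·M_1 + 1·M_2 = 6(Δ_1 - Δ_0) = -48
  1·M_1 + 4·M_2 + 1·M_3 = 6(Δ_2 - Δ_1) = 0
Natural end conditions: M_0 = M_3 = 0.
Solving the tridiagonal system: M_0 = 0, M_1 = -64/5, M_2 = 16/5, M_3 = 0.
On [2, 3], with S_0(x) = a_0 + b_0·(x - 2) + c_0·(x - 2)² + d_0·(x - 2)³: c_0 = M_0/2 = 0, d_0 = (M_1 - M_0)/(6h_0) = -32/15, b_0 = Δ_0 - h_0(2M_0 + M_1)/6 = 152/15.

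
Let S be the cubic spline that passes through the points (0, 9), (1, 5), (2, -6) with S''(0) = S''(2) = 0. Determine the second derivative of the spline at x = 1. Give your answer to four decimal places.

With M_i denoting the second derivative at x_i, h_i = 1, 1, and Δ_i = (y_(i+1) − y_i)/h_i = -4, -11:
  1·M_0 + 4·M_1 + 1·M_2 = 6(Δ_1 - Δ_0) = -42
Natural end conditions: M_0 = M_2 = 0.
Forward elimination and back-substitution give M_0 = 0, M_1 = -21/2, M_2 = 0.

-10.5000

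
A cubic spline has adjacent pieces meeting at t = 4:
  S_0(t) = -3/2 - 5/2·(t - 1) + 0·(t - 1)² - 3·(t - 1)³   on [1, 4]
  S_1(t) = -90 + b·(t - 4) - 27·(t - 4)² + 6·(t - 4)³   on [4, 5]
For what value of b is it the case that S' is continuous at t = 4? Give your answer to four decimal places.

-83.5000

S_0'(t) = -5/2 + 0·(t - 1) - 9·(t - 1)², so S_0'(4) = -167/2. On the right, S_1'(4) = b, so b = -167/2.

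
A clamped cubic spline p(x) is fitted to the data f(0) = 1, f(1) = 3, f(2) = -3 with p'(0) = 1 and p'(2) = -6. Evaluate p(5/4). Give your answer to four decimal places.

2.0977

Put m_i = p'' at the i-th knot. Here h = (1, 1) and Δ = (2, -6), so the interior equations h_(i-1)·m_(i-1) + 2(h_(i-1)+h_i)·m_i + h_i·m_(i+1) = 6(Δ_i − Δ_(i-1)) read
  1·m_0 + 4·m_1 + 1·m_2 = 6(Δ_1 - Δ_0) = -48
Clamped end conditions give two more equations: 2h_0·m_0 + h_0·m_1 = 6(Δ_0 - p'(0)) = 6 and h_1·m_1 + 2h_1·m_2 = 6(p'(2) - Δ_1) = 0.
Hence m_0 = 23/2, m_1 = -17, m_2 = 17/2.
On [1, 2], p(x) = 3 - 7/4·(x - 1) - 17/2·(x - 1)² + 17/4·(x - 1)³.
With (x - 1) = 1/4: p(5/4) = 537/256.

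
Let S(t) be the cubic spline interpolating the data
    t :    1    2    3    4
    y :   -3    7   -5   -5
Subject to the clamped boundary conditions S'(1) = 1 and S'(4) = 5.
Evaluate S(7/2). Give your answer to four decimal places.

-6.9333

Let m_i = S''(x_i). Step sizes h_i = 1, 1, 1; slopes of the chords Δ_i = (y_(i+1) - y_i)/h_i = 10, -12, 0.
  1·m_0 + 4·m_1 + 1·m_2 = 6(Δ_1 - Δ_0) = -132
  1·m_1 + 4·m_2 + 1·m_3 = 6(Δ_2 - Δ_1) = 72
Clamped end conditions give two more equations: 2h_0·m_0 + h_0·m_1 = 6(Δ_0 - S'(1)) = 54 and h_2·m_2 + 2h_2·m_3 = 6(S'(4) - Δ_2) = 30.
Forward elimination and back-substitution give m_0 = 814/15, m_1 = -818/15, m_2 = 478/15, m_3 = -14/15.
On [3, 4], S(t) = -5 - 157/15·(t - 3) + 239/15·(t - 3)² - 82/15·(t - 3)³.
With (t - 3) = 1/2: S(7/2) = -104/15.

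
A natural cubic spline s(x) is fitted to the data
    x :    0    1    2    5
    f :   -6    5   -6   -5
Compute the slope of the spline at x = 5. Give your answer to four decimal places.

6.8495

With σ_i denoting the second derivative at x_i, h_i = 1, 1, 3, and Δ_i = (y_(i+1) − y_i)/h_i = 11, -11, 1/3:
  1·σ_0 + 4·σ_1 + 1·σ_2 = 6(Δ_1 - Δ_0) = -132
  1·σ_1 + 8·σ_2 + 3·σ_3 = 6(Δ_2 - Δ_1) = 68
Natural end conditions: σ_0 = σ_3 = 0.
Solving: σ_0 = 0, σ_1 = -1124/31, σ_2 = 404/31, σ_3 = 0.
On [2, 5], s'(x) = b_2 + 2c_2·(x - 2) + 3d_2·(x - 2)² with b_2 = Δ_2 - h_2(2σ_2 + σ_3)/6 = -1181/93, c_2 = σ_2/2 = 202/31, d_2 = (σ_3 - σ_2)/(6h_2) = -202/279. So s'(5) = 637/93.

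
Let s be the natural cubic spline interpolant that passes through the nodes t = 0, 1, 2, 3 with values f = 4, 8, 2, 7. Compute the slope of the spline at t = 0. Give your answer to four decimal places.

Put m_i = s'' at the i-th knot. Here h = (1, 1, 1) and Δ = (4, -6, 5), so the interior equations h_(i-1)·m_(i-1) + 2(h_(i-1)+h_i)·m_i + h_i·m_(i+1) = 6(Δ_i − Δ_(i-1)) read
  1·m_0 + 4·m_1 + 1·m_2 = 6(Δ_1 - Δ_0) = -60
  1·m_1 + 4·m_2 + 1·m_3 = 6(Δ_2 - Δ_1) = 66
Natural end conditions: m_0 = m_3 = 0.
Forward elimination and back-substitution give m_0 = 0, m_1 = -102/5, m_2 = 108/5, m_3 = 0.
On [0, 1], s'(t) = b_0 + 2c_0·t + 3d_0·t² with b_0 = Δ_0 - h_0(2m_0 + m_1)/6 = 37/5, c_0 = m_0/2 = 0, d_0 = (m_1 - m_0)/(6h_0) = -17/5. So s'(0) = 37/5.

7.4000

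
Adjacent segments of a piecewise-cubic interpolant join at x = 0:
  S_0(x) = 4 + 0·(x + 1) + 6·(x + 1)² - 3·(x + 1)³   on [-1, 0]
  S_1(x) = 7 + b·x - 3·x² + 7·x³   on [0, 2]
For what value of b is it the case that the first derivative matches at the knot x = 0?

3

S_0'(x) = 0 + 12·(x + 1) - 9·(x + 1)², so S_0'(0) = 3. On the right, S_1'(0) = b, so b = 3.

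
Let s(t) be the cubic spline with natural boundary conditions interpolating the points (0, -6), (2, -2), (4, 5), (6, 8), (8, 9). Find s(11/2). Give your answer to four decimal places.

7.5991

With σ_i denoting the second derivative at x_i, h_i = 2, 2, 2, 2, and Δ_i = (y_(i+1) − y_i)/h_i = 2, 7/2, 3/2, 1/2:
  2·σ_0 + 8·σ_1 + 2·σ_2 = 6(Δ_1 - Δ_0) = 9
  2·σ_1 + 8·σ_2 + 2·σ_3 = 6(Δ_2 - Δ_1) = -12
  2·σ_2 + 8·σ_3 + 2·σ_4 = 6(Δ_3 - Δ_2) = -6
Natural end conditions: σ_0 = σ_4 = 0.
Forward elimination and back-substitution give σ_0 = 0, σ_1 = 177/112, σ_2 = -51/28, σ_3 = -33/112, σ_4 = 0.
On [4, 6], s(t) = 5 + 45/16·(t - 4) - 51/56·(t - 4)² + 57/448·(t - 4)³.
With (t - 4) = 3/2: s(11/2) = 27235/3584.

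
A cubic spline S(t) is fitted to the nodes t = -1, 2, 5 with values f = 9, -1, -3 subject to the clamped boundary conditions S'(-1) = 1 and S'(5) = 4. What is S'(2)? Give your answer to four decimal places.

With m_i denoting the second derivative at x_i, h_i = 3, 3, and Δ_i = (y_(i+1) − y_i)/h_i = -10/3, -2/3:
  3·m_0 + 12·m_1 + 3·m_2 = 6(Δ_1 - Δ_0) = 16
Clamped end conditions give two more equations: 2h_0·m_0 + h_0·m_1 = 6(Δ_0 - S'(-1)) = -26 and h_1·m_1 + 2h_1·m_2 = 6(S'(5) - Δ_1) = 28.
Forward elimination and back-substitution give m_0 = -31/6, m_1 = 5/3, m_2 = 23/6.
On [2, 5], S'(t) = b_1 + 2c_1·(t - 2) + 3d_1·(t - 2)² with b_1 = Δ_1 - h_1(2m_1 + m_2)/6 = -17/4, c_1 = m_1/2 = 5/6, d_1 = (m_2 - m_1)/(6h_1) = 13/108. So S'(2) = -17/4.

-4.2500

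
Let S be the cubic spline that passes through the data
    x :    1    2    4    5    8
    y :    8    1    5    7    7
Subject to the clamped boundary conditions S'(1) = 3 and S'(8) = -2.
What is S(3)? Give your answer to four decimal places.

Write m_i for S''(x_i). With h_i = 1, 2, 1, 3 and divided differences Δ_i = -7, 2, 2, 0, the continuity of S' gives the tridiagonal system
  1·m_0 + 6·m_1 + 2·m_2 = 6(Δ_1 - Δ_0) = 54
  2·m_1 + 6·m_2 + 1·m_3 = 6(Δ_2 - Δ_1) = 0
  1·m_2 + 8·m_3 + 3·m_4 = 6(Δ_3 - Δ_2) = -12
Clamped end conditions give two more equations: 2h_0·m_0 + h_0·m_1 = 6(Δ_0 - S'(1)) = -60 and h_3·m_3 + 2h_3·m_4 = 6(S'(8) - Δ_3) = -12.
Solving: m_0 = -2360/61, m_1 = 1060/61, m_2 = -353/61, m_3 = -2/61, m_4 = -121/61.
On [2, 4], S(x) = 1 - 467/61·(x - 2) + 530/61·(x - 2)² - 471/244·(x - 2)³.
With (x - 2) = 1: S(3) = 25/244.

0.1025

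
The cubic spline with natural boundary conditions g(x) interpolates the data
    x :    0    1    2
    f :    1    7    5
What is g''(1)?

-12

Put m_i = g'' at the i-th knot. Here h = (1, 1) and Δ = (6, -2), so the interior equations h_(i-1)·m_(i-1) + 2(h_(i-1)+h_i)·m_i + h_i·m_(i+1) = 6(Δ_i − Δ_(i-1)) read
  1·m_0 + 4·m_1 + 1·m_2 = 6(Δ_1 - Δ_0) = -48
Natural end conditions: m_0 = m_2 = 0.
Solving: m_0 = 0, m_1 = -12, m_2 = 0.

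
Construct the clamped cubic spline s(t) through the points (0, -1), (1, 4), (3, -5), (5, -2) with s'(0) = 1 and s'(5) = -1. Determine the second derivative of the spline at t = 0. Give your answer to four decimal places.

20.2609

Put σ_i = s'' at the i-th knot. Here h = (1, 2, 2) and Δ = (5, -9/2, 3/2), so the interior equations h_(i-1)·σ_(i-1) + 2(h_(i-1)+h_i)·σ_i + h_i·σ_(i+1) = 6(Δ_i − Δ_(i-1)) read
  1·σ_0 + 6·σ_1 + 2·σ_2 = 6(Δ_1 - Δ_0) = -57
  2·σ_1 + 8·σ_2 + 2·σ_3 = 6(Δ_2 - Δ_1) = 36
Clamped end conditions give two more equations: 2h_0·σ_0 + h_0·σ_1 = 6(Δ_0 - s'(0)) = 24 and h_2·σ_2 + 2h_2·σ_3 = 6(s'(5) - Δ_2) = -15.
Forward elimination and back-substitution give σ_0 = 466/23, σ_1 = -380/23, σ_2 = 503/46, σ_3 = -212/23.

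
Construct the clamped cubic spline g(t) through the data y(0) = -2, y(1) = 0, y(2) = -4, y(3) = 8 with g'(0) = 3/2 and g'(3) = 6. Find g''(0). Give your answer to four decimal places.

12.4000

Let σ_i = g''(x_i). Step sizes h_i = 1, 1, 1; slopes of the chords Δ_i = (y_(i+1) - y_i)/h_i = 2, -4, 12.
  1·σ_0 + 4·σ_1 + 1·σ_2 = 6(Δ_1 - Δ_0) = -36
  1·σ_1 + 4·σ_2 + 1·σ_3 = 6(Δ_2 - Δ_1) = 96
Clamped end conditions give two more equations: 2h_0·σ_0 + h_0·σ_1 = 6(Δ_0 - g'(0)) = 3 and h_2·σ_2 + 2h_2·σ_3 = 6(g'(3) - Δ_2) = -36.
Solving: σ_0 = 62/5, σ_1 = -109/5, σ_2 = 194/5, σ_3 = -187/5.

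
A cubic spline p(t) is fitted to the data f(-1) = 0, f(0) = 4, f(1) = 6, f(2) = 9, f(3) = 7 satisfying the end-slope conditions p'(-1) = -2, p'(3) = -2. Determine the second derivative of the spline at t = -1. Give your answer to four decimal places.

Write M_i for p''(x_i). With h_i = 1, 1, 1, 1 and divided differences Δ_i = 4, 2, 3, -2, the continuity of p' gives the tridiagonal system
  1·M_0 + 4·M_1 + 1·M_2 = 6(Δ_1 - Δ_0) = -12
  1·M_1 + 4·M_2 + 1·M_3 = 6(Δ_2 - Δ_1) = 6
  1·M_2 + 4·M_3 + 1·M_4 = 6(Δ_3 - Δ_2) = -30
Clamped end conditions give two more equations: 2h_0·M_0 + h_0·M_1 = 6(Δ_0 - p'(-1)) = 36 and h_3·M_3 + 2h_3·M_4 = 6(p'(3) - Δ_3) = 0.
Hence M_0 = 93/4, M_1 = -21/2, M_2 = 27/4, M_3 = -21/2, M_4 = 21/4.

23.2500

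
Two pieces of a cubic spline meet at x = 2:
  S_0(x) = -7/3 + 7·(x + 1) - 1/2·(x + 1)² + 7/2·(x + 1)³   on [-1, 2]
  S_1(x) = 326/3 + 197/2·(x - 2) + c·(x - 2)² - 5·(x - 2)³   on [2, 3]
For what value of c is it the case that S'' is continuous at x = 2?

31

S_0''(x) = -1 + 21·(x + 1), so S_0''(2) = 62. On the right, S_1''(2) = 2c, so c = 31.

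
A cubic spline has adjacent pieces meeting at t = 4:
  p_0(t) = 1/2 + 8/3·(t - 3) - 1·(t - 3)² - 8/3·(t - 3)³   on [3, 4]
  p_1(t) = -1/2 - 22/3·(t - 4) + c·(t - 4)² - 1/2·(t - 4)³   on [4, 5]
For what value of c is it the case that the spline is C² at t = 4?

p_0''(t) = -2 - 16·(t - 3), so p_0''(4) = -18. On the right, p_1''(4) = 2c, so c = -9.

-9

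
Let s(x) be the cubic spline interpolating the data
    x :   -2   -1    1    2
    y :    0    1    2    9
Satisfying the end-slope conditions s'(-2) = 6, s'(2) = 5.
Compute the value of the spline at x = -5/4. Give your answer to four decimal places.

Write M_i for s''(x_i). With h_i = 1, 2, 1 and divided differences Δ_i = 1, 1/2, 7, the continuity of s' gives the tridiagonal system
  1·M_0 + 6·M_1 + 2·M_2 = 6(Δ_1 - Δ_0) = -3
  2·M_1 + 6·M_2 + 1·M_3 = 6(Δ_2 - Δ_1) = 39
Clamped end conditions give two more equations: 2h_0·M_0 + h_0·M_1 = 6(Δ_0 - s'(-2)) = -30 and h_2·M_2 + 2h_2·M_3 = 6(s'(2) - Δ_2) = -12.
Hence M_0 = -509/35, M_1 = -32/35, M_2 = 298/35, M_3 = -359/35.
On [-2, -1], s(x) = 0 + 6·(x + 2) - 509/70·(x + 2)² + 159/70·(x + 2)³.
With (x + 2) = 3/4: s(-5/4) = 6129/4480.

1.3681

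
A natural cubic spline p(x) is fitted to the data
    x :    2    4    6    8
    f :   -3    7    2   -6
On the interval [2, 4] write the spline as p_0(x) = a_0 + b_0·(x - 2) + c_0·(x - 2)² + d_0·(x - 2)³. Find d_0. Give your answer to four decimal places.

-0.4750

Put M_i = p'' at the i-th knot. Here h = (2, 2, 2) and Δ = (5, -5/2, -4), so the interior equations h_(i-1)·M_(i-1) + 2(h_(i-1)+h_i)·M_i + h_i·M_(i+1) = 6(Δ_i − Δ_(i-1)) read
  2·M_0 + 8·M_1 + 2·M_2 = 6(Δ_1 - Δ_0) = -45
  2·M_1 + 8·M_2 + 2·M_3 = 6(Δ_2 - Δ_1) = -9
Natural end conditions: M_0 = M_3 = 0.
Solving the tridiagonal system: M_0 = 0, M_1 = -57/10, M_2 = 3/10, M_3 = 0.
On [2, 4], with p_0(x) = a_0 + b_0·(x - 2) + c_0·(x - 2)² + d_0·(x - 2)³: c_0 = M_0/2 = 0, d_0 = (M_1 - M_0)/(6h_0) = -19/40, b_0 = Δ_0 - h_0(2M_0 + M_1)/6 = 69/10.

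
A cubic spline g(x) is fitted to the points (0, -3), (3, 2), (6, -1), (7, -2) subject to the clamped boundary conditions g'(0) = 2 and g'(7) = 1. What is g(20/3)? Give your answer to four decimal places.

Let M_i = g''(x_i). Step sizes h_i = 3, 3, 1; slopes of the chords Δ_i = (y_(i+1) - y_i)/h_i = 5/3, -1, -1.
  3·M_0 + 12·M_1 + 3·M_2 = 6(Δ_1 - Δ_0) = -16
  3·M_1 + 8·M_2 + 1·M_3 = 6(Δ_2 - Δ_1) = 0
Clamped end conditions give two more equations: 2h_0·M_0 + h_0·M_1 = 6(Δ_0 - g'(0)) = -2 and h_2·M_2 + 2h_2·M_3 = 6(g'(7) - Δ_2) = 12.
Forward elimination and back-substitution give M_0 = 32/93, M_1 = -42/31, M_2 = -8/31, M_3 = 190/31.
On [6, 7], g(x) = -1 - 60/31·(x - 6) - 4/31·(x - 6)² + 33/31·(x - 6)³.
With (x - 6) = 2/3: g(20/3) = -63/31.

-2.0323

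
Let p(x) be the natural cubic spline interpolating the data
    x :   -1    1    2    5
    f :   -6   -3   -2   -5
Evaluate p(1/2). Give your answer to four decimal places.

Let M_i = p''(x_i). Step sizes h_i = 2, 1, 3; slopes of the chords Δ_i = (y_(i+1) - y_i)/h_i = 3/2, 1, -1.
  2·M_0 + 6·M_1 + 1·M_2 = 6(Δ_1 - Δ_0) = -3
  1·M_1 + 8·M_2 + 3·M_3 = 6(Δ_2 - Δ_1) = -12
Natural end conditions: M_0 = M_3 = 0.
Solving the tridiagonal system: M_0 = 0, M_1 = -12/47, M_2 = -69/47, M_3 = 0.
On [-1, 1], p(x) = -6 + 149/94·(x + 1) + 0·(x + 1)² - 1/47·(x + 1)³.
With (x + 1) = 3/2: p(1/2) = -1389/376.

-3.6941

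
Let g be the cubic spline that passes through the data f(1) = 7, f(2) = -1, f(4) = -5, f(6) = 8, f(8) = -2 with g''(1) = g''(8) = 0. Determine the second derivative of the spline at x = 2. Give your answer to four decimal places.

Let σ_i = g''(x_i). Step sizes h_i = 1, 2, 2, 2; slopes of the chords Δ_i = (y_(i+1) - y_i)/h_i = -8, -2, 13/2, -5.
  1·σ_0 + 6·σ_1 + 2·σ_2 = 6(Δ_1 - Δ_0) = 36
  2·σ_1 + 8·σ_2 + 2·σ_3 = 6(Δ_2 - Δ_1) = 51
  2·σ_2 + 8·σ_3 + 2·σ_4 = 6(Δ_3 - Δ_2) = -69
Natural end conditions: σ_0 = σ_4 = 0.
Forward elimination and back-substitution give σ_0 = 0, σ_1 = 267/82, σ_2 = 675/82, σ_3 = -438/41, σ_4 = 0.

3.2561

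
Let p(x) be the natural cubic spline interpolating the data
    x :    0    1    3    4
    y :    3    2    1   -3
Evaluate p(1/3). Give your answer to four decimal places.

With M_i denoting the second derivative at x_i, h_i = 1, 2, 1, and Δ_i = (y_(i+1) − y_i)/h_i = -1, -1/2, -4:
  1·M_0 + 6·M_1 + 2·M_2 = 6(Δ_1 - Δ_0) = 3
  2·M_1 + 6·M_2 + 1·M_3 = 6(Δ_2 - Δ_1) = -21
Natural end conditions: M_0 = M_3 = 0.
Solving the tridiagonal system: M_0 = 0, M_1 = 15/8, M_2 = -33/8, M_3 = 0.
On [0, 1], p(x) = 3 - 21/16·x + 0·x² + 5/16·x³.
With x = 1/3: p(1/3) = 139/54.

2.5741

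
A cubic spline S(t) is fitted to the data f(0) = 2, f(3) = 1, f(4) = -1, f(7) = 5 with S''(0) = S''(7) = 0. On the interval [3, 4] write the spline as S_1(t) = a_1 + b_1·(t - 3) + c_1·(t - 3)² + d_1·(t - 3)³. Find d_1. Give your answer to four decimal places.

Put M_i = S'' at the i-th knot. Here h = (3, 1, 3) and Δ = (-1/3, -2, 2), so the interior equations h_(i-1)·M_(i-1) + 2(h_(i-1)+h_i)·M_i + h_i·M_(i+1) = 6(Δ_i − Δ_(i-1)) read
  3·M_0 + 8·M_1 + 1·M_2 = 6(Δ_1 - Δ_0) = -10
  1·M_1 + 8·M_2 + 3·M_3 = 6(Δ_2 - Δ_1) = 24
Natural end conditions: M_0 = M_3 = 0.
Hence M_0 = 0, M_1 = -104/63, M_2 = 202/63, M_3 = 0.
On [3, 4], with S_1(t) = a_1 + b_1·(t - 3) + c_1·(t - 3)² + d_1·(t - 3)³: c_1 = M_1/2 = -52/63, d_1 = (M_2 - M_1)/(6h_1) = 17/21, b_1 = Δ_1 - h_1(2M_1 + M_2)/6 = -125/63.

0.8095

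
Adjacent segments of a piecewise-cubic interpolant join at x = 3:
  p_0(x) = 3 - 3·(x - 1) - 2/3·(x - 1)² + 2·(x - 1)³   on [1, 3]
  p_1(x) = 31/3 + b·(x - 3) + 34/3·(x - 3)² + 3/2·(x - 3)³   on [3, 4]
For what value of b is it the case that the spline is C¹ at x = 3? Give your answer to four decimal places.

18.3333

p_0'(x) = -3 - 4/3·(x - 1) + 6·(x - 1)², so p_0'(3) = 55/3. On the right, p_1'(3) = b, so b = 55/3.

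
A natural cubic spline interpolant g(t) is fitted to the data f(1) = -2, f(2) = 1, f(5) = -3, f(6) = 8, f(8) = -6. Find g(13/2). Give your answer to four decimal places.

Put m_i = g'' at the i-th knot. Here h = (1, 3, 1, 2) and Δ = (3, -4/3, 11, -7), so the interior equations h_(i-1)·m_(i-1) + 2(h_(i-1)+h_i)·m_i + h_i·m_(i+1) = 6(Δ_i − Δ_(i-1)) read
  1·m_0 + 8·m_1 + 3·m_2 = 6(Δ_1 - Δ_0) = -26
  3·m_1 + 8·m_2 + 1·m_3 = 6(Δ_2 - Δ_1) = 74
  1·m_2 + 6·m_3 + 2·m_4 = 6(Δ_3 - Δ_2) = -108
Natural end conditions: m_0 = m_4 = 0.
Solving the tridiagonal system: m_0 = 0, m_1 = -1439/161, m_2 = 2442/161, m_3 = -3305/161, m_4 = 0.
On [6, 8], g(t) = 8 + 3229/483·(t - 6) - 3305/322·(t - 6)² + 3305/1932·(t - 6)³.
With (t - 6) = 1/2: g(13/2) = 6617/736.

8.9905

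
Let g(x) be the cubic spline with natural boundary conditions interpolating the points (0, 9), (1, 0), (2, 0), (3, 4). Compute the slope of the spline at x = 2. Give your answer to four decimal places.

With M_i denoting the second derivative at x_i, h_i = 1, 1, 1, and Δ_i = (y_(i+1) − y_i)/h_i = -9, 0, 4:
  1·M_0 + 4·M_1 + 1·M_2 = 6(Δ_1 - Δ_0) = 54
  1·M_1 + 4·M_2 + 1·M_3 = 6(Δ_2 - Δ_1) = 24
Natural end conditions: M_0 = M_3 = 0.
Solving the tridiagonal system: M_0 = 0, M_1 = 64/5, M_2 = 14/5, M_3 = 0.
On [2, 3], g'(x) = b_2 + 2c_2·(x - 2) + 3d_2·(x - 2)² with b_2 = Δ_2 - h_2(2M_2 + M_3)/6 = 46/15, c_2 = M_2/2 = 7/5, d_2 = (M_3 - M_2)/(6h_2) = -7/15. So g'(2) = 46/15.

3.0667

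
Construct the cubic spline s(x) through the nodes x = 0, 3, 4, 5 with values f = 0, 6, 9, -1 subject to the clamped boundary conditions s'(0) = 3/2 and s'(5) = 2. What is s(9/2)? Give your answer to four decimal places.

Put M_i = s'' at the i-th knot. Here h = (3, 1, 1) and Δ = (2, 3, -10), so the interior equations h_(i-1)·M_(i-1) + 2(h_(i-1)+h_i)·M_i + h_i·M_(i+1) = 6(Δ_i − Δ_(i-1)) read
  3·M_0 + 8·M_1 + 1·M_2 = 6(Δ_1 - Δ_0) = 6
  1·M_1 + 4·M_2 + 1·M_3 = 6(Δ_2 - Δ_1) = -78
Clamped end conditions give two more equations: 2h_0·M_0 + h_0·M_1 = 6(Δ_0 - s'(0)) = 3 and h_2·M_2 + 2h_2·M_3 = 6(s'(5) - Δ_2) = 72.
Forward elimination and back-substitution give M_0 = -72/29, M_1 = 173/29, M_2 = -994/29, M_3 = 1541/29.
On [4, 5], s(x) = 9 - 431/58·(x - 4) - 497/29·(x - 4)² + 845/58·(x - 4)³.
With (x - 4) = 1/2: s(9/2) = 1309/464.

2.8211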